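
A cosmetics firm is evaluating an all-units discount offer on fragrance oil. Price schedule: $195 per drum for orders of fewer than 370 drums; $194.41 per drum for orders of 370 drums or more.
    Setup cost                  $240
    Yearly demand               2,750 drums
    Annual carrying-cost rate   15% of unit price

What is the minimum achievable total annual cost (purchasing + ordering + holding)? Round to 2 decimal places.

$541,806.16

H₁ = 15%×$195 = $29.2500;  H₂ = 15%×$194.41 = $29.1615
EOQ₁ = √(2×2,750×240/29.2500) = 212.43  (< 370, feasible at tier 1)
EOQ₂ = √(2×2,750×240/29.1615) = 212.76  (< 370 → use Q = 370 at tier-2 price)
TC(tier 1 (EOQ₁), Q≈212.4) = $542,463.69
TC(tier 2, Q≈370.0) = $541,806.16
Minimum at tier 2: $541,806.16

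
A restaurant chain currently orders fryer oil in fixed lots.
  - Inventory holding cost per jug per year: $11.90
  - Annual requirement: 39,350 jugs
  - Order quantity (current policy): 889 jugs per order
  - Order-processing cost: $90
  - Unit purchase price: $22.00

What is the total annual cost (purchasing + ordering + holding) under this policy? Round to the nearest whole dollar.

$874,973

Annual ordering cost = (D/Q)·S = (39,350/889) × 90 = $3,983.69
Annual holding cost  = (Q/2)·H = (889/2) × 11.9 = $5,289.55
Purchase cost = D·C = 39,350 × 22 = $865,700.00
Total = $3,983.69 + $5,289.55 + $865,700.00 = $874,973.24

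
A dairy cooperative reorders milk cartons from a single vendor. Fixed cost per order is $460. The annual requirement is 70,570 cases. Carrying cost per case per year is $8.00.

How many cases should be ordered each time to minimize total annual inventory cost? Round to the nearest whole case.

2,849 cases

2DS/H = 2·70,570·460/8 = 8,115,550.00
EOQ = √8,115,550.00 ≈ 2,848.78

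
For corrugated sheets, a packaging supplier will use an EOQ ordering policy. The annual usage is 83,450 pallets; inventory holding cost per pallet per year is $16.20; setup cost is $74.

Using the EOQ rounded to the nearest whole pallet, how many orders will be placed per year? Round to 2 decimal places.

95.59 orders per year

Q* = √(2·D·S / H) = √(2·83,450·74 / 16.2) = √762,382.7 ≈ 873.15 → Q = 873
N = D/Q = 83,450/873 ≈ 95.590 orders/yr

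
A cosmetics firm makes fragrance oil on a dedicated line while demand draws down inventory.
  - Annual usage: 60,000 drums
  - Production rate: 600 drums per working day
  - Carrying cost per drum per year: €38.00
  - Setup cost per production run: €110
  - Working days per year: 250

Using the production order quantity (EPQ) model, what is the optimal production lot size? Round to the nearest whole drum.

761 drums

d = 60,000/250 = 240.0000 drums/day;  effective holding cost H(1 − d/p) = 38·(1 − 240.0000/600) = 22.80000
Q* = √(2DS / H_eff) = √(2·60,000·110 / 22.80000) ≈ 760.89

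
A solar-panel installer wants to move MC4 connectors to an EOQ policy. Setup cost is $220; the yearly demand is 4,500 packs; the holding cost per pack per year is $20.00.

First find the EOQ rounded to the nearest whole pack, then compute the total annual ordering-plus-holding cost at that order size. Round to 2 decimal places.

EOQ = √(2DS/H) = √(2 × 4,500 × 220 / 20)
    = √(99,000.00) ≈ 314.64 → Q = 315 packs
Ordering: D/Q × S = 4,500/315 × $220 = $3,142.86
Holding:  Q/2 × H = 315/2 × $20 = $3,150.00
Total = $3,142.86 + $3,150.00 = $6,292.86

$6,292.86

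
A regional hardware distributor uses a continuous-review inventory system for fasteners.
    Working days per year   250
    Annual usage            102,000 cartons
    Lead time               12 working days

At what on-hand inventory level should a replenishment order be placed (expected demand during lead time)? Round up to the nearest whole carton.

4,896 cartons

Daily demand d = 102,000 / 250 = 408.000 cartons/day
Demand during lead time = 408.000 × 12 = 4,896.00
Reorder point = 4,896.00 → round up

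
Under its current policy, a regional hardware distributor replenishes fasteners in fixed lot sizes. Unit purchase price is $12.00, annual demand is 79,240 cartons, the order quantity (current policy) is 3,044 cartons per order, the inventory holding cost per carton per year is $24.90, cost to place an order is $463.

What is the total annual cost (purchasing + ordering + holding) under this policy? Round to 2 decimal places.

Annual ordering cost = (D/Q)·S = (79,240/3,044) × 463 = $12,052.60
Annual holding cost  = (Q/2)·H = (3,044/2) × 24.9 = $37,897.80
Purchase cost = D·C = 79,240 × 12 = $950,880.00
Total = $12,052.60 + $37,897.80 + $950,880.00 = $1,000,830.40

$1,000,830.40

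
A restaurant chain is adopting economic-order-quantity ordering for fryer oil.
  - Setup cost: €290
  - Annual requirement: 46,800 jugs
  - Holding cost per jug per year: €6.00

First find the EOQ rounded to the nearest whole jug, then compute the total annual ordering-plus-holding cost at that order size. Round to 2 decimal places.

€12,761.82

2DS/H = 2·46,800·290/6 = 4,524,000.00
EOQ = √4,524,000.00 ≈ 2,126.97 → Q = 2,127 jugs
Annual ordering cost = (D/Q)·S = (46,800/2,127) × 290 = €6,380.82
Annual holding cost  = (Q/2)·H = (2,127/2) × 6 = €6,381.00
Total = €6,380.82 + €6,381.00 = €12,761.82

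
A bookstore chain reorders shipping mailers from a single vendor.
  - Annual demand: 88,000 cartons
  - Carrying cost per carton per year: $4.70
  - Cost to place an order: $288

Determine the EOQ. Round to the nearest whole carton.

EOQ = √(2DS/H) = √(2 × 88,000 × 288 / 4.7)
    = √(10,784,680.85) ≈ 3,284.00

3,284 cartons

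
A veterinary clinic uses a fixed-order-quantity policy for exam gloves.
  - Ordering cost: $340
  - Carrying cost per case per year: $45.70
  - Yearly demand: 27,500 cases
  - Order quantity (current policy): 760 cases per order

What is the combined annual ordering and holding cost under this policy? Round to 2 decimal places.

Annual ordering cost = (D/Q)·S = (27,500/760) × 340 = $12,302.63
Annual holding cost  = (Q/2)·H = (760/2) × 45.7 = $17,366.00
Total = $12,302.63 + $17,366.00 = $29,668.63

$29,668.63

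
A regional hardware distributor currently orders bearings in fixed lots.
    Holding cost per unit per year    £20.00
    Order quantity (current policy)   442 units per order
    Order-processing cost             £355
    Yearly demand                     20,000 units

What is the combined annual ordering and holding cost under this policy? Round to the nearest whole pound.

£20,483

Ordering: D/Q × S = 20,000/442 × £355 = £16,063.35
Holding:  Q/2 × H = 442/2 × £20 = £4,420.00
Total = £16,063.35 + £4,420.00 = £20,483.35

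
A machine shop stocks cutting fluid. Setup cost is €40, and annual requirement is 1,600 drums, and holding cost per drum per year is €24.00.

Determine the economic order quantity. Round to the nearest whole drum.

Optimal lot size Q* = (2 × 1,600 × €40 / €24)^½ ≈ 73.03

73 drums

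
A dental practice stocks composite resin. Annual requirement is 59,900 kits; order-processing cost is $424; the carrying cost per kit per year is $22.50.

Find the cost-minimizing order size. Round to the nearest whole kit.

Q* = √(2·D·S / H) = √(2·59,900·424 / 22.5) = √2,257,564.4 ≈ 1,502.52

1,503 kits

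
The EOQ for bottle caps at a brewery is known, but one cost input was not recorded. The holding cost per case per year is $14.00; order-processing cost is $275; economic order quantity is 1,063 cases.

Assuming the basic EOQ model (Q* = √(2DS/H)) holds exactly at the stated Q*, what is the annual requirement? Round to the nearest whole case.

Since Q* = (2DS/H)^½, squaring gives Q*²·H = 2DS.
D = Q²H / (2S) = 1,063² × 14 / (2 × 275) = 28,762.85

28,763 cases per year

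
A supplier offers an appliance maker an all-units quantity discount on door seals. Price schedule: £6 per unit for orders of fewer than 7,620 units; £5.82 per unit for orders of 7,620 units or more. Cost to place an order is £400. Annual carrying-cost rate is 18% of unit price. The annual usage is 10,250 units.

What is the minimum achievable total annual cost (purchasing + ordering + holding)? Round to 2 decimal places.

£64,184.41

H₁ = 18%×£6 = £1.0800;  H₂ = 18%×£5.82 = £1.0476
EOQ₁ = √(2×10,250×400/1.0800) = 2,755.47  (< 7,620, feasible at tier 1)
EOQ₂ = √(2×10,250×400/1.0476) = 2,797.75  (< 7,620 → use Q = 7,620 at tier-2 price)
TC(tier 1 (EOQ₁), Q≈2,755.5) = £64,475.90
TC(tier 2, Q≈7,620.0) = £64,184.41
Minimum at tier 2: £64,184.41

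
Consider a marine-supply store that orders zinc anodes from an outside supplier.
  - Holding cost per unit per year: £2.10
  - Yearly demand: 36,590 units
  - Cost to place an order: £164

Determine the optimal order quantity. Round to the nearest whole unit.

2,391 units

EOQ = √(2DS/H) = √(2 × 36,590 × 164 / 2.1)
    = √(5,715,009.52) ≈ 2,390.61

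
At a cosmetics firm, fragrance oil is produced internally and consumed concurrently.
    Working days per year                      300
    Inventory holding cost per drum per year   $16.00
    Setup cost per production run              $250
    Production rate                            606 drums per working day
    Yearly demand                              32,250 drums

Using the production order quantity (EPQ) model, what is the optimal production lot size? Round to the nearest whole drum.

1,107 drums

d = 32,250/300 = 107.5000 drums/day;  effective holding cost H(1 − d/p) = 16·(1 − 107.5000/606) = 13.16172
Q* = √(2DS / H_eff) = √(2·32,250·250 / 13.16172) ≈ 1,106.86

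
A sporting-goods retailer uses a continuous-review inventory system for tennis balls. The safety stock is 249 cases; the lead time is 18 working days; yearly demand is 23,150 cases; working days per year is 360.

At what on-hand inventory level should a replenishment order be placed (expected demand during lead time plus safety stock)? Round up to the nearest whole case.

Daily demand d = 23,150 / 360 = 64.306 cases/day
Demand during lead time = 64.306 × 18 = 1,157.50
Reorder point = 1,157.50 + 249 = 1,406.50 → round up

1,407 cases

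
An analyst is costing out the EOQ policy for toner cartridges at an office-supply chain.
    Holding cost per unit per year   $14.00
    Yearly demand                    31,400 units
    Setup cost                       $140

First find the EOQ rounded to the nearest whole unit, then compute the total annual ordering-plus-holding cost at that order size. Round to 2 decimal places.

Q* = √(2·D·S / H) = √(2·31,400·140 / 14) = √628,000.0 ≈ 792.46 → Q = 792 units
Ordering: D/Q × S = 31,400/792 × $140 = $5,550.51
Holding:  Q/2 × H = 792/2 × $14 = $5,544.00
Total = $5,550.51 + $5,544.00 = $11,094.51

$11,094.51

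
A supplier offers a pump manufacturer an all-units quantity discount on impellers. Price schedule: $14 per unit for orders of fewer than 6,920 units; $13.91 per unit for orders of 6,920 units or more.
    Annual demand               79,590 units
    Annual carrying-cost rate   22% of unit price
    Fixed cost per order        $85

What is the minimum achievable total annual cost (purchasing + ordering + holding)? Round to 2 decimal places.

H₁ = 22%×$14 = $3.0800;  H₂ = 22%×$13.91 = $3.0602
EOQ₁ = √(2×79,590×85/3.0800) = 2,095.94  (< 6,920, feasible at tier 1)
EOQ₂ = √(2×79,590×85/3.0602) = 2,102.71  (< 6,920 → use Q = 6,920 at tier-2 price)
TC(tier 1 (EOQ₁), Q≈2,095.9) = $1,120,715.49
TC(tier 2, Q≈6,920.0) = $1,118,662.81
Minimum at tier 2: $1,118,662.81

$1,118,662.81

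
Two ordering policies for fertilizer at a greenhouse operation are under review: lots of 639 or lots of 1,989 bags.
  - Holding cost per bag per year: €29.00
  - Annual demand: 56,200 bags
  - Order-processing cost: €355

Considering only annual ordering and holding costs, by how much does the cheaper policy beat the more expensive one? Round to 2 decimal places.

For each Q, cost = (D/Q)·S + (Q/2)·H.
TC(639) = (56,200/639)×355 + (639/2)×29 = €40,487.72
TC(1,989) = (56,200/1,989)×355 + (1,989/2)×29 = €38,871.17
Cheaper: Q = 1,989.  Difference = €1,616.55

€1,616.55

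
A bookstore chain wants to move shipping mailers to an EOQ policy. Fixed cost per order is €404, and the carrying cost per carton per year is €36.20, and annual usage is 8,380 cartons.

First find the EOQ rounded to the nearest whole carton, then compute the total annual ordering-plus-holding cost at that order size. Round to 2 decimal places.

€15,656.05

Optimal lot size Q* = (2 × 8,380 × €404 / €36.2)^½ ≈ 432.49 → Q = 432 cartons
Orders/yr = 8,380/432 = 19.398; ordering cost = 19.398 × €404 = €7,836.85
Average inventory = 432/2 = 216; holding cost = 216 × €36.2 = €7,819.20
Total = €7,836.85 + €7,819.20 = €15,656.05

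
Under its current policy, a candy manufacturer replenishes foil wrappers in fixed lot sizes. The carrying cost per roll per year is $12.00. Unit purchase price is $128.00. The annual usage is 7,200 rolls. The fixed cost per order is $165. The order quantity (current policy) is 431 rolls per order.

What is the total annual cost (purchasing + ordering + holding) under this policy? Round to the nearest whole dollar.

Ordering: D/Q × S = 7,200/431 × $165 = $2,756.38
Holding:  Q/2 × H = 431/2 × $12 = $2,586.00
Purchase cost = D·C = 7,200 × 128 = $921,600.00
Total = $2,756.38 + $2,586.00 + $921,600.00 = $926,942.38

$926,942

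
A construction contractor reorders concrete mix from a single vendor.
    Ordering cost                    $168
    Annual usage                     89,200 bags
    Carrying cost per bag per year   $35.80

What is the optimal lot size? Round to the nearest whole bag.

EOQ = √(2DS/H) = √(2 × 89,200 × 168 / 35.8)
    = √(837,184.36) ≈ 914.98

915 bags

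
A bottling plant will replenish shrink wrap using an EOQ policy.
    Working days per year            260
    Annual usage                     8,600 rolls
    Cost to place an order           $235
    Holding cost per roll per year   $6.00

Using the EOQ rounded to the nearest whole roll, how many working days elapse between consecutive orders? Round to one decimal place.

EOQ = √(2DS/H) = √(2 × 8,600 × 235 / 6)
    = √(673,666.67) ≈ 820.77 → Q = 821 rolls
T = Q/D × 260 days = 821/8,600 × 260 = 24.821 days

24.8 days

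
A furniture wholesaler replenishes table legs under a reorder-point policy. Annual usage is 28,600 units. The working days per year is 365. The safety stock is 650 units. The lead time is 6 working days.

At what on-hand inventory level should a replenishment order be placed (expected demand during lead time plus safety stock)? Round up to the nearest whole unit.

Daily demand d = 28,600 / 365 = 78.356 units/day
Demand during lead time = 78.356 × 6 = 470.14
Reorder point = 470.14 + 650 = 1,120.14 → round up

1,121 units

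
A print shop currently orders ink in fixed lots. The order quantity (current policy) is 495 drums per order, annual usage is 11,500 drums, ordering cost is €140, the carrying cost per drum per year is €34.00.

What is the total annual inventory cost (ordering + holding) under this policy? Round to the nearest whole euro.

Ordering: D/Q × S = 11,500/495 × €140 = €3,252.53
Holding:  Q/2 × H = 495/2 × €34 = €8,415.00
Total = €3,252.53 + €8,415.00 = €11,667.53

€11,668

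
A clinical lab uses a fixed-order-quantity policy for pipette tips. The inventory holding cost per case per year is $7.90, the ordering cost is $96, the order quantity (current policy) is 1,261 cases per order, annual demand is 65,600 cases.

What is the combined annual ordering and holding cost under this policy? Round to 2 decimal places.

Orders/yr = 65,600/1,261 = 52.022; ordering cost = 52.022 × $96 = $4,994.13
Average inventory = 1,261/2 = 630.5; holding cost = 630.5 × $7.9 = $4,980.95
Total = $4,994.13 + $4,980.95 = $9,975.08

$9,975.08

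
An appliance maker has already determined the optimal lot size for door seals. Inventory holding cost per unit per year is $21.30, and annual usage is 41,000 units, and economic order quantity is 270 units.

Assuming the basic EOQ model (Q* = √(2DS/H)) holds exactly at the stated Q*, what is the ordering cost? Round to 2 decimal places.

Since Q* = (2DS/H)^½, squaring gives Q*²·H = 2DS.
S = Q²H / (2D) = 270² × 21.3 / (2 × 41,000) = 18.9362

$18.94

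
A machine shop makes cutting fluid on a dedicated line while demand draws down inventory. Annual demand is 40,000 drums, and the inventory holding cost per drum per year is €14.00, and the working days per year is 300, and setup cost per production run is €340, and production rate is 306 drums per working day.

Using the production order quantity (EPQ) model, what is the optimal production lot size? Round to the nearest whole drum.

Daily demand d = 40,000/300 = 133.333; p = 306; 1 − d/p = 0.56427
EPQ = √(2DS / (H(1 − d/p)))
    = √(2 × 40,000 × 340 / (14 × 0.56427)) ≈ 1,855.57

1,856 drums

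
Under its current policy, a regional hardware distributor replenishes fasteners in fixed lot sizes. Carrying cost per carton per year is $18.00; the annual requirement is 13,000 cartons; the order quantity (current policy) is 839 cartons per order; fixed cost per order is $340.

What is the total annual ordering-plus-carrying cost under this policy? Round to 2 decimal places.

$12,819.18

Annual ordering cost = (D/Q)·S = (13,000/839) × 340 = $5,268.18
Annual holding cost  = (Q/2)·H = (839/2) × 18 = $7,551.00
Total = $5,268.18 + $7,551.00 = $12,819.18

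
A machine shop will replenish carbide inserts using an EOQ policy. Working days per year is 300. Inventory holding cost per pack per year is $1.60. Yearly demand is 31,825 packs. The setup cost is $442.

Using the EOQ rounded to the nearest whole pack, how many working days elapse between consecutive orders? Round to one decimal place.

39.5 days

EOQ = √(2DS/H) = √(2 × 31,825 × 442 / 1.6)
    = √(17,583,312.50) ≈ 4,193.25 → Q = 4,193 packs
Cycle time = (working days × Q)/D = (300 × 4,193) / 31,825 = 39.526 days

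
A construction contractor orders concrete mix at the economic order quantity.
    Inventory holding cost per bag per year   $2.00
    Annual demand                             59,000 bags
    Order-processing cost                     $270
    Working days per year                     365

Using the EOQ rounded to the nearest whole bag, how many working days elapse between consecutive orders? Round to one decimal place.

EOQ = √(2DS/H) = √(2 × 59,000 × 270 / 2)
    = √(15,930,000.00) ≈ 3,991.24 → Q = 3,991 bags
T = Q/D × 365 days = 3,991/59,000 × 365 = 24.690 days

24.7 days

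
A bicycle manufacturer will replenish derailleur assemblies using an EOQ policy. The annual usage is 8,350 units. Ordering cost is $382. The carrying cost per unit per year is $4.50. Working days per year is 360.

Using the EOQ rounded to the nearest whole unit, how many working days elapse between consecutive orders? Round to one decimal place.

Q* = √(2·D·S / H) = √(2·8,350·382 / 4.5) = √1,417,644.4 ≈ 1,190.65 → Q = 1,191 units
Days between orders = 360 / (D/Q) = 360 / 7.011 ≈ 51.349

51.3 days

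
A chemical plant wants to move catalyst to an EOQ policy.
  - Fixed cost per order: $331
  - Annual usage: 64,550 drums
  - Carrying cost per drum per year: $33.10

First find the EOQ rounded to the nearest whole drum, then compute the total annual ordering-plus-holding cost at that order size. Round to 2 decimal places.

Optimal lot size Q* = (2 × 64,550 × $331 / $33.1)^½ ≈ 1,136.22 → Q = 1,136 drums
Ordering: D/Q × S = 64,550/1,136 × $331 = $18,808.14
Holding:  Q/2 × H = 1,136/2 × $33.1 = $18,800.80
Total = $18,808.14 + $18,800.80 = $37,608.94

$37,608.94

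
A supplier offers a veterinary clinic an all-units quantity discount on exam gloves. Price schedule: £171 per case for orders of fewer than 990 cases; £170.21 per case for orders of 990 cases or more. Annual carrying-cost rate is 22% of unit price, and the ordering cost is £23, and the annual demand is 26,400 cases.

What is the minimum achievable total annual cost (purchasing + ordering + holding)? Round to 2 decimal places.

£4,512,693.20

H₁ = 22%×£171 = £37.6200;  H₂ = 22%×£170.21 = £37.4462
EOQ₁ = √(2×26,400×23/37.6200) = 179.67  (< 990, feasible at tier 1)
EOQ₂ = √(2×26,400×23/37.4462) = 180.08  (< 990 → use Q = 990 at tier-2 price)
TC(tier 1 (EOQ₁), Q≈179.7) = £4,521,159.12
TC(tier 2, Q≈990.0) = £4,512,693.20
Minimum at tier 2: £4,512,693.20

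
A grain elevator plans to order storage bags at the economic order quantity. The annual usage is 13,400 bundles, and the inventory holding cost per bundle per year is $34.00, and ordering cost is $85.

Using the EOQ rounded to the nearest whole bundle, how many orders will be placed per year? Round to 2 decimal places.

EOQ = √(2DS/H) = √(2 × 13,400 × 85 / 34)
    = √(67,000.00) ≈ 258.84 → Q = 259
Orders per year = D/Q = 13,400 / 259 = 51.737

51.74 orders per year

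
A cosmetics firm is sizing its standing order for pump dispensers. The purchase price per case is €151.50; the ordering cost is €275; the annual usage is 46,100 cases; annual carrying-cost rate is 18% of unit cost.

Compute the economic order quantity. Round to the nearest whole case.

964 cases

H = i·C = 0.18 × €151.5 = €27.2700 per case-year
2DS/H = 2·46,100·275/27.27 = 929,776.31
EOQ = √929,776.31 ≈ 964.25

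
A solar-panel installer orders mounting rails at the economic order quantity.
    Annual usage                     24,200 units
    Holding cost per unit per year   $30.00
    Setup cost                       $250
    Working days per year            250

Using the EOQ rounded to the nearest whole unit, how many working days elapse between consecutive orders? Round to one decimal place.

Optimal lot size Q* = (2 × 24,200 × $250 / $30)^½ ≈ 635.09 → Q = 635 units
Cycle time = (working days × Q)/D = (250 × 635) / 24,200 = 6.560 days

6.6 days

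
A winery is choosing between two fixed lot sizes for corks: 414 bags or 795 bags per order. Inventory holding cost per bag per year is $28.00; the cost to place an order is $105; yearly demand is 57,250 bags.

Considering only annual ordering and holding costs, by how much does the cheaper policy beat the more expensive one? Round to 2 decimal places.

TC(Q) = (D/Q)S + (Q/2)H
TC(414) = (57,250/414)×105 + (414/2)×28 = $20,315.93
TC(795) = (57,250/795)×105 + (795/2)×28 = $18,691.32
Cheaper: Q = 795.  Difference = $1,624.61

$1,624.61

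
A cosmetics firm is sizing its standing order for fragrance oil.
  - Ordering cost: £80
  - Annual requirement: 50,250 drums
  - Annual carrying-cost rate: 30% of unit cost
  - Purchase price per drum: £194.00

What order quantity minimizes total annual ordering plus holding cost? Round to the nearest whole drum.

H = i·C = 0.3 × £194 = £58.2000 per drum-year
Q* = √(2·D·S / H) = √(2·50,250·80 / 58.2) = √138,144.3 ≈ 371.68

372 drums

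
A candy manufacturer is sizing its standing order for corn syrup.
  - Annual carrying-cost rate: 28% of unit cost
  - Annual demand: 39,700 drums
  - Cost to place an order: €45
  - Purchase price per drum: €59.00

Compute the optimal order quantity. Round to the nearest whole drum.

Carrying cost H = €59 × 28% = €16.5200/drum/yr
EOQ = √(2DS/H) = √(2 × 39,700 × 45 / 16.52)
    = √(216,283.29) ≈ 465.06

465 drums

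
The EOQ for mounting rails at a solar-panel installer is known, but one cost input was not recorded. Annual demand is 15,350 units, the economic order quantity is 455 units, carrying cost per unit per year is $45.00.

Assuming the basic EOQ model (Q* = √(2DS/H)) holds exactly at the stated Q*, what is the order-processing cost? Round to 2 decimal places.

$303.46

From Q* = √(2DS/H) ⇒ Q*² = 2DS/H.
S = Q²H / (2D) = 455² × 45 / (2 × 15,350) = 303.4568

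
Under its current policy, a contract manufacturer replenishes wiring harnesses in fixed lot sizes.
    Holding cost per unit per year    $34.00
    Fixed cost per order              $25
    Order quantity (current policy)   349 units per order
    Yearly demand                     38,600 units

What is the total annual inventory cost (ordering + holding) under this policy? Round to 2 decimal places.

Orders/yr = 38,600/349 = 110.602; ordering cost = 110.602 × $25 = $2,765.04
Average inventory = 349/2 = 174.5; holding cost = 174.5 × $34 = $5,933.00
Total = $2,765.04 + $5,933.00 = $8,698.04

$8,698.04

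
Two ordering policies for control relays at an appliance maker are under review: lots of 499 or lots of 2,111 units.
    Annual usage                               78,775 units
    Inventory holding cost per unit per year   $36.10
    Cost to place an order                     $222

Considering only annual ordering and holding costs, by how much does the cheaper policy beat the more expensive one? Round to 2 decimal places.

$2,334.66

Annual cost at Q: ordering D·S/Q plus holding Q·H/2.
TC(499) = (78,775/499)×222 + (499/2)×36.1 = $44,053.14
TC(2,111) = (78,775/2,111)×222 + (2,111/2)×36.1 = $46,387.80
Lots of 499 are cheaper by $2,334.66.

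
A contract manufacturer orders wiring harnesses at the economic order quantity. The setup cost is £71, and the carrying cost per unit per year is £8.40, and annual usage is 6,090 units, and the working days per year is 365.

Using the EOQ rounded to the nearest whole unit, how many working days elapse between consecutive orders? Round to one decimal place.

2DS/H = 2·6,090·71/8.4 = 102,950.00
EOQ = √102,950.00 ≈ 320.86 → Q = 321 units
Days between orders = 365 / (D/Q) = 365 / 18.972 ≈ 19.239

19.2 days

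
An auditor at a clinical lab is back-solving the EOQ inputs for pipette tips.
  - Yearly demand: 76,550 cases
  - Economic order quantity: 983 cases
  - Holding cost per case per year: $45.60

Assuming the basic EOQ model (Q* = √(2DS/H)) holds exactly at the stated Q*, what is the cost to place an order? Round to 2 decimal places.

EOQ relation: Q² = 2DS/H, so rearrange for the unknown.
S = Q²H / (2D) = 983² × 45.6 / (2 × 76,550) = 287.8039

$287.80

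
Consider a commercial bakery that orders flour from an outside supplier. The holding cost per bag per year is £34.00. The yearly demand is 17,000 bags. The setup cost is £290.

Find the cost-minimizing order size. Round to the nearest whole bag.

Optimal lot size Q* = (2 × 17,000 × £290 / £34)^½ ≈ 538.52

539 bags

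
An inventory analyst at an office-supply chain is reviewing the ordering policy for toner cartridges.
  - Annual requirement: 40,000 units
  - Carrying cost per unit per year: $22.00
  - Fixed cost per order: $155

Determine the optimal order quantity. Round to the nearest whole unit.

Q* = √(2·D·S / H) = √(2·40,000·155 / 22) = √563,636.4 ≈ 750.76

751 units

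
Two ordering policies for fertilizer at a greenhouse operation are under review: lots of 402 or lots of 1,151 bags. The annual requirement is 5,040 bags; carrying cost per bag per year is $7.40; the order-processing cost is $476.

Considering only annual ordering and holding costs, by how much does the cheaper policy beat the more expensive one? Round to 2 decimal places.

TC(Q) = (D/Q)S + (Q/2)H
TC(402) = (5,040/402)×476 + (402/2)×7.4 = $7,455.16
TC(1,151) = (5,040/1,151)×476 + (1,151/2)×7.4 = $6,343.01
Lots of 1,151 are cheaper by $1,112.15.

$1,112.15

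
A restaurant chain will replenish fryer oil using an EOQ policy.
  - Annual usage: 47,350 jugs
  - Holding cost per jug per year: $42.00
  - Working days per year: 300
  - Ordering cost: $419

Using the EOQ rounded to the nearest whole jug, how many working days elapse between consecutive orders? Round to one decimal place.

2DS/H = 2·47,350·419/42 = 944,745.24
EOQ = √944,745.24 ≈ 971.98 → Q = 972 jugs
Days between orders = 300 / (D/Q) = 300 / 48.714 ≈ 6.158

6.2 days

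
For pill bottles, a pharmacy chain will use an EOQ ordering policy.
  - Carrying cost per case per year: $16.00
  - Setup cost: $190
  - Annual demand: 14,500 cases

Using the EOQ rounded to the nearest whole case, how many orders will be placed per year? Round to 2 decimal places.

24.70 orders per year

2DS/H = 2·14,500·190/16 = 344,375.00
EOQ = √344,375.00 ≈ 586.83 → Q = 587
Orders per year = D/Q = 14,500 / 587 = 24.702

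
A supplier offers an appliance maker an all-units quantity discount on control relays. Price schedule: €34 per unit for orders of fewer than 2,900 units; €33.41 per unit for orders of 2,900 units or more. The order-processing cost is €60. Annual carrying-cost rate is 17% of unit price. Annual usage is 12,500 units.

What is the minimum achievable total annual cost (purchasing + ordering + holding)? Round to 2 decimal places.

€426,119.19

H₁ = 17%×€34 = €5.7800;  H₂ = 17%×€33.41 = €5.6797
EOQ₁ = √(2×12,500×60/5.7800) = 509.43  (< 2,900, feasible at tier 1)
EOQ₂ = √(2×12,500×60/5.6797) = 513.91  (< 2,900 → use Q = 2,900 at tier-2 price)
TC(tier 1 (EOQ₁), Q≈509.4) = €427,944.49
TC(tier 2, Q≈2,900.0) = €426,119.19
Minimum at tier 2: €426,119.19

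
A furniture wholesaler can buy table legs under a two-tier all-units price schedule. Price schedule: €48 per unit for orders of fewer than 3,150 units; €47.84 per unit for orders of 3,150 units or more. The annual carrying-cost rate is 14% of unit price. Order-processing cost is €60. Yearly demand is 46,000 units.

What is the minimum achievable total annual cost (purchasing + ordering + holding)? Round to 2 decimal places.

€2,212,064.91

H₁ = 14%×€48 = €6.7200;  H₂ = 14%×€47.84 = €6.6976
EOQ₁ = √(2×46,000×60/6.7200) = 906.33  (< 3,150, feasible at tier 1)
EOQ₂ = √(2×46,000×60/6.6976) = 907.84  (< 3,150 → use Q = 3,150 at tier-2 price)
TC(tier 1 (EOQ₁), Q≈906.3) = €2,214,090.52
TC(tier 2, Q≈3,150.0) = €2,212,064.91
Minimum at tier 2: €2,212,064.91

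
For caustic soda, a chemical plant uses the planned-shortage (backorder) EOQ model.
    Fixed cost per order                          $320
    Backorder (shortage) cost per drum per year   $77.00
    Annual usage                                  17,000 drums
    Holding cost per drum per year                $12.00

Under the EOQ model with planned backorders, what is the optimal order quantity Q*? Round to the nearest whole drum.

1,024 drums

Q* = √(2DS/H) · √((H + b)/b)
   = √(2 × 17,000 × 320 / 12) · √((12 + 77) / 77)
   = 952.190 × 1.0751 ≈ 1,023.70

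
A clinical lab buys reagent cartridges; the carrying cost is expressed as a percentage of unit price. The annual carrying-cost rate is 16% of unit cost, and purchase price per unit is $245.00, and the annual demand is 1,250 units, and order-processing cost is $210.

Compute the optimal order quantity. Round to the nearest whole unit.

116 units

Holding cost per unit per year: H = 16% × $245 = $39.2000
2DS/H = 2·1,250·210/39.2 = 13,392.86
EOQ = √13,392.86 ≈ 115.73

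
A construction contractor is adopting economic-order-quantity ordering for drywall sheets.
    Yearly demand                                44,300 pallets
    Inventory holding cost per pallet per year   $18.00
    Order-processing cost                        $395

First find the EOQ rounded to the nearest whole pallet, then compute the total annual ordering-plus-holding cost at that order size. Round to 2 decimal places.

Optimal lot size Q* = (2 × 44,300 × $395 / $18)^½ ≈ 1,394.37 → Q = 1,394 pallets
Annual ordering cost = (D/Q)·S = (44,300/1,394) × 395 = $12,552.73
Annual holding cost  = (Q/2)·H = (1,394/2) × 18 = $12,546.00
Total = $12,552.73 + $12,546.00 = $25,098.73

$25,098.73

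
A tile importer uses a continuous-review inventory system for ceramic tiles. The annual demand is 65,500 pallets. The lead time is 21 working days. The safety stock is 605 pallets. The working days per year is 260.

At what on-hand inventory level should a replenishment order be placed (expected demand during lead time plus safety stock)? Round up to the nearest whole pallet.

Daily demand d = 65,500 / 260 = 251.923 pallets/day
Demand during lead time = 251.923 × 21 = 5,290.38
Reorder point = 5,290.38 + 605 = 5,895.38 → round up

5,896 pallets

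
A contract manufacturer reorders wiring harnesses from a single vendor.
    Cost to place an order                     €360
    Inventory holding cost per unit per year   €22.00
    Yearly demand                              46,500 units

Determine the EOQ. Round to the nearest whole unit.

Optimal lot size Q* = (2 × 46,500 × €360 / €22)^½ ≈ 1,233.62

1,234 units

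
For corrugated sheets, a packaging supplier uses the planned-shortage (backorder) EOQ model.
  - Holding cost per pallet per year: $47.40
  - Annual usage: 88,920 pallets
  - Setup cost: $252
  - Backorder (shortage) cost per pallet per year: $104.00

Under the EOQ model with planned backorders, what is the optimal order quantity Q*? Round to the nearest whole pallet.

Basic EOQ = √(2·88,920·252/47.4) = 972.357
Backorder adjustment √((H+b)/b) = √((47.4+104)/104) = 1.2066
Q* = 972.357 × 1.2066 ≈ 1,173.20

1,173 pallets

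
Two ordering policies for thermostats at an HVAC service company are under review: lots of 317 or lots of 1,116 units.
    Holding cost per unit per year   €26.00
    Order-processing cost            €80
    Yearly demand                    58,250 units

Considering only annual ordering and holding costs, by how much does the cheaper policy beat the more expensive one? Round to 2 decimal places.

For each Q, cost = (D/Q)·S + (Q/2)·H.
TC(317) = (58,250/317)×80 + (317/2)×26 = €18,821.32
TC(1,116) = (58,250/1,116)×80 + (1,116/2)×26 = €18,683.63
|ΔTC| = |€18,821.32 − €18,683.63| = €137.69

€137.69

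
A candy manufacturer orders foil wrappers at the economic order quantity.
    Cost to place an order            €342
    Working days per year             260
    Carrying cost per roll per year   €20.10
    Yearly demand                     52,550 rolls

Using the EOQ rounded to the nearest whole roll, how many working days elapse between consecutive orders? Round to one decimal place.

6.6 days

Optimal lot size Q* = (2 × 52,550 × €342 / €20.1)^½ ≈ 1,337.26 → Q = 1,337 rolls
Days between orders = 260 / (D/Q) = 260 / 39.304 ≈ 6.615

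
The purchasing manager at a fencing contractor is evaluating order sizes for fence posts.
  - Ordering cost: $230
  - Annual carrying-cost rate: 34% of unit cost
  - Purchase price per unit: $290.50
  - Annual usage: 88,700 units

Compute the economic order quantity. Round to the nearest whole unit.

Carrying cost H = $290.5 × 34% = $98.7700/unit/yr
EOQ = √(2DS/H) = √(2 × 88,700 × 230 / 98.77)
    = √(413,101.14) ≈ 642.73

643 units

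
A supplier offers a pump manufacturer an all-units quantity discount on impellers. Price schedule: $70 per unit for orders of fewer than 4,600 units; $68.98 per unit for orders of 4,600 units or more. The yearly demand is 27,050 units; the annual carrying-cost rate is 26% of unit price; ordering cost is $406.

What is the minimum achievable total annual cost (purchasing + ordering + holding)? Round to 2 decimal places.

H₁ = 26%×$70 = $18.2000;  H₂ = 26%×$68.98 = $17.9348
EOQ₁ = √(2×27,050×406/18.2000) = 1,098.57  (< 4,600, feasible at tier 1)
EOQ₂ = √(2×27,050×406/17.9348) = 1,106.66  (< 4,600 → use Q = 4,600 at tier-2 price)
TC(tier 1 (EOQ₁), Q≈1,098.6) = $1,913,493.89
TC(tier 2, Q≈4,600.0) = $1,909,546.50
Minimum at tier 2: $1,909,546.50

$1,909,546.50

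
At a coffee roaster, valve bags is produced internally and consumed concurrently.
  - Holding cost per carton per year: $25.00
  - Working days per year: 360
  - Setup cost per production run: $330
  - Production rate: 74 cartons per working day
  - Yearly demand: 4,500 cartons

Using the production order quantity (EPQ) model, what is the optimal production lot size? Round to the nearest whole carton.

378 cartons

d = 4,500/360 = 12.5000 cartons/day;  effective holding cost H(1 − d/p) = 25·(1 − 12.5000/74) = 20.77703
Q* = √(2DS / H_eff) = √(2·4,500·330 / 20.77703) ≈ 378.08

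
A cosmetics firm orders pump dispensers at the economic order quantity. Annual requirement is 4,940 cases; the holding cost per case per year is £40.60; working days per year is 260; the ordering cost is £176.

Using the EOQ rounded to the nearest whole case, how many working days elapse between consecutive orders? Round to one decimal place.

10.9 days

EOQ = √(2DS/H) = √(2 × 4,940 × 176 / 40.6)
    = √(42,829.56) ≈ 206.95 → Q = 207 cases
Cycle time = (working days × Q)/D = (260 × 207) / 4,940 = 10.895 days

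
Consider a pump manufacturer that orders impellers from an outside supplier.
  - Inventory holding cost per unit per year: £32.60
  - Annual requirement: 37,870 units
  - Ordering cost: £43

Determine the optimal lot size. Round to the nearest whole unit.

Q* = √(2·D·S / H) = √(2·37,870·43 / 32.6) = √99,902.5 ≈ 316.07

316 units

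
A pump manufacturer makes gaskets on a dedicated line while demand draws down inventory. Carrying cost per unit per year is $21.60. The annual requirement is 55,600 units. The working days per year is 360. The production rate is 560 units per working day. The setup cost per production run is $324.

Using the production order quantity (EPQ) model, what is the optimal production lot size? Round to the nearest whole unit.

1,518 units

d = 55,600/360 = 154.4444 units/day;  effective holding cost H(1 − d/p) = 21.6·(1 − 154.4444/560) = 15.64286
Q* = √(2DS / H_eff) = √(2·55,600·324 / 15.64286) ≈ 1,517.63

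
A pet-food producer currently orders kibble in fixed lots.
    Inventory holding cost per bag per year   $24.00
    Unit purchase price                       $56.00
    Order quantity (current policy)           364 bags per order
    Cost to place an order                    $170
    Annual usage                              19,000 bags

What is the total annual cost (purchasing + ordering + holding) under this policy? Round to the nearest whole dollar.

Annual ordering cost = (D/Q)·S = (19,000/364) × 170 = $8,873.63
Annual holding cost  = (Q/2)·H = (364/2) × 24 = $4,368.00
Purchase cost = D·C = 19,000 × 56 = $1,064,000.00
Total = $8,873.63 + $4,368.00 + $1,064,000.00 = $1,077,241.63

$1,077,242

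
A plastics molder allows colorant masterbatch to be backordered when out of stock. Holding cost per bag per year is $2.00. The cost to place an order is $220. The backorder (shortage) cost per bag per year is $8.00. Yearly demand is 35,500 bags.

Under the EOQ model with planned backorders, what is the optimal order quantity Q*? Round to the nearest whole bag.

3,124 bags

Q* = √(2DS/H) · √((H + b)/b)
   = √(2 × 35,500 × 220 / 2) · √((2 + 8) / 8)
   = 2,794.638 × 1.1180 ≈ 3,124.50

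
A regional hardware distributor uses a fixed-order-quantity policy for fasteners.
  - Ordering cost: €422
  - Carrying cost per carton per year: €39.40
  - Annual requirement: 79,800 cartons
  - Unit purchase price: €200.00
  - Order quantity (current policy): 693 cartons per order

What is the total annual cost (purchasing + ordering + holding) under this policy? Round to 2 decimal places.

Ordering: D/Q × S = 79,800/693 × €422 = €48,593.94
Holding:  Q/2 × H = 693/2 × €39.4 = €13,652.10
Purchase cost = D·C = 79,800 × 200 = €15,960,000.00
Total = €48,593.94 + €13,652.10 + €15,960,000.00 = €16,022,246.04

€16,022,246.04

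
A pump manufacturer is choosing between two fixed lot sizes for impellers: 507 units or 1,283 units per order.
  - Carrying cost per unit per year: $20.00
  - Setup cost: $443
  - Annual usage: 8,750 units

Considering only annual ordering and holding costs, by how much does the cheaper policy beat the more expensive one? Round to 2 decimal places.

$3,135.78

Annual cost at Q: ordering D·S/Q plus holding Q·H/2.
TC(507) = (8,750/507)×443 + (507/2)×20 = $12,715.46
TC(1,283) = (8,750/1,283)×443 + (1,283/2)×20 = $15,851.24
Cheaper: Q = 507.  Difference = $3,135.78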